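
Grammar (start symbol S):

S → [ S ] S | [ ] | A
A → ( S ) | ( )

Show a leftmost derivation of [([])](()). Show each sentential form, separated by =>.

S => [S]S => [A]S => [(S)]S => [([])]S => [([])]A => [([])](S) => [([])](A) => [([])](())

S => [S]S   [S → [ S ] S]
[S]S => [A]S   [S → A]
[A]S => [(S)]S   [A → ( S )]
[(S)]S => [([])]S   [S → [ ]]
[([])]S => [([])]A   [S → A]
[([])]A => [([])](S)   [A → ( S )]
[([])](S) => [([])](A)   [S → A]
[([])](A) => [([])](())   [A → ( )]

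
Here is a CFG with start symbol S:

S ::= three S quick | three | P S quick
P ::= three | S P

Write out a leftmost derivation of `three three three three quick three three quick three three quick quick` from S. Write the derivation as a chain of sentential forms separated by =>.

S => three S quick   [S ::= three S quick]
three S quick => three P S quick quick   [S ::= P S quick]
three P S quick quick => three S P S quick quick   [P ::= S P]
three S P S quick quick => three P S quick P S quick quick   [S ::= P S quick]
three P S quick P S quick quick => three S P S quick P S quick quick   [P ::= S P]
three S P S quick P S quick quick => three P S quick P S quick P S quick quick   [S ::= P S quick]
three P S quick P S quick P S quick quick => three S P S quick P S quick P S quick quick   [P ::= S P]
three S P S quick P S quick P S quick quick => three three P S quick P S quick P S quick quick   [S ::= three]
three three P S quick P S quick P S quick quick => three three three S quick P S quick P S quick quick   [P ::= three]
three three three S quick P S quick P S quick quick => three three three three quick P S quick P S quick quick   [S ::= three]
three three three three quick P S quick P S quick quick => three three three three quick three S quick P S quick quick   [P ::= three]
three three three three quick three S quick P S quick quick => three three three three quick three three quick P S quick quick   [S ::= three]
three three three three quick three three quick P S quick quick => three three three three quick three three quick three S quick quick   [P ::= three]
three three three three quick three three quick three S quick quick => three three three three quick three three quick three three quick quick   [S ::= three]

S => three S quick => three P S quick quick => three S P S quick quick => three P S quick P S quick quick => three S P S quick P S quick quick => three P S quick P S quick P S quick quick => three S P S quick P S quick P S quick quick => three three P S quick P S quick P S quick quick => three three three S quick P S quick P S quick quick => three three three three quick P S quick P S quick quick => three three three three quick three S quick P S quick quick => three three three three quick three three quick P S quick quick => three three three three quick three three quick three S quick quick => three three three three quick three three quick three three quick quick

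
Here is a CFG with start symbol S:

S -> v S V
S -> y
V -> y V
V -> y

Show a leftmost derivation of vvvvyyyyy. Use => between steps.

S => vSV   [S -> v S V]
vSV => vvSVV   [S -> v S V]
vvSVV => vvvSVVV   [S -> v S V]
vvvSVVV => vvvvSVVVV   [S -> v S V]
vvvvSVVVV => vvvvyVVVV   [S -> y]
vvvvyVVVV => vvvvyyVVV   [V -> y]
vvvvyyVVV => vvvvyyyVV   [V -> y]
vvvvyyyVV => vvvvyyyyV   [V -> y]
vvvvyyyyV => vvvvyyyyy   [V -> y]

S => vSV => vvSVV => vvvSVVV => vvvvSVVVV => vvvvyVVVV => vvvvyyVVV => vvvvyyyVV => vvvvyyyyV => vvvvyyyyy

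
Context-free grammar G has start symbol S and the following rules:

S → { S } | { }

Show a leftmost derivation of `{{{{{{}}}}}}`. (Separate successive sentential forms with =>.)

S => {S} => {{S}} => {{{S}}} => {{{{S}}}} => {{{{{S}}}}} => {{{{{{}}}}}}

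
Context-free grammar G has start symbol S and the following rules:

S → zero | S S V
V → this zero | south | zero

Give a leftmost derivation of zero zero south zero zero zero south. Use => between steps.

S => S S V => S S V S V => S S V S V S V => zero S V S V S V => zero zero V S V S V => zero zero south S V S V => zero zero south zero V S V => zero zero south zero zero S V => zero zero south zero zero zero V => zero zero south zero zero zero south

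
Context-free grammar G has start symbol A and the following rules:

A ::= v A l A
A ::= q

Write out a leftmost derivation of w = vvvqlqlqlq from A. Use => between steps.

A => vAlA   [A ::= v A l A]
vAlA => vvAlAlA   [A ::= v A l A]
vvAlAlA => vvvAlAlAlA   [A ::= v A l A]
vvvAlAlAlA => vvvqlAlAlA   [A ::= q]
vvvqlAlAlA => vvvqlqlAlA   [A ::= q]
vvvqlqlAlA => vvvqlqlqlA   [A ::= q]
vvvqlqlqlA => vvvqlqlqlq   [A ::= q]

A => vAlA => vvAlAlA => vvvAlAlAlA => vvvqlAlAlA => vvvqlqlAlA => vvvqlqlqlA => vvvqlqlqlq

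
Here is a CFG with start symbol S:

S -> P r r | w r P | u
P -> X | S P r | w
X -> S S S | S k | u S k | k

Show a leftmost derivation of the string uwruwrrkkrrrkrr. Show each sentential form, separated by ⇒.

S ⇒ Prr ⇒ Xrr ⇒ uSkrr ⇒ uPrrkrr ⇒ uSPrrrkrr ⇒ uwrPPrrrkrr ⇒ uwrXPrrrkrr ⇒ uwruSkPrrrkrr ⇒ uwruPrrkPrrrkrr ⇒ uwruwrrkPrrrkrr ⇒ uwruwrrkXrrrkrr ⇒ uwruwrrkkrrrkrr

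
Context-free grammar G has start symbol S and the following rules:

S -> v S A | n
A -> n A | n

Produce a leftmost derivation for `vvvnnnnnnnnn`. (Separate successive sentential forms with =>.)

S=>vSA=>vvSAA=>vvvSAAA=>vvvnAAA=>vvvnnAAA=>vvvnnnAAA=>vvvnnnnAAA=>vvvnnnnnAAA=>vvvnnnnnnAA=>vvvnnnnnnnAA=>vvvnnnnnnnnA=>vvvnnnnnnnnn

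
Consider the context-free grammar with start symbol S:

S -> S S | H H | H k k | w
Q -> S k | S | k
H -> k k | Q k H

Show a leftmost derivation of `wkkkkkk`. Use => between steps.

S => HH => QkHH => SkkHH => wkkHH => wkkkkH => wkkkkkk

S => HH   [S -> H H]
HH => QkHH   [H -> Q k H]
QkHH => SkkHH   [Q -> S k]
SkkHH => wkkHH   [S -> w]
wkkHH => wkkkkH   [H -> k k]
wkkkkH => wkkkkkk   [H -> k k]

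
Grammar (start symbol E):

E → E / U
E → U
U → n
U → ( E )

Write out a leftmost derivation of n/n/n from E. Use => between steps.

E => E/U => E/U/U => U/U/U => n/U/U => n/n/U => n/n/n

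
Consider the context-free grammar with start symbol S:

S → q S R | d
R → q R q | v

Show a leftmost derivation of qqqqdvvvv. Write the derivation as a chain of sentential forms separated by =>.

S => qSR => qqSRR => qqqSRRR => qqqqSRRRR => qqqqdRRRR => qqqqdvRRR => qqqqdvvRR => qqqqdvvvR => qqqqdvvvv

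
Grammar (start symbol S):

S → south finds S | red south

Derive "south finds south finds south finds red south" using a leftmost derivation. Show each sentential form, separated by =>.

S => south finds S => south finds south finds S => south finds south finds south finds S => south finds south finds south finds red south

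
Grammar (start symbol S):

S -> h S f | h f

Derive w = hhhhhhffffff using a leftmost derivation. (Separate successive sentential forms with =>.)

S => hSf => hhSff => hhhSfff => hhhhSffff => hhhhhSfffff => hhhhhhffffff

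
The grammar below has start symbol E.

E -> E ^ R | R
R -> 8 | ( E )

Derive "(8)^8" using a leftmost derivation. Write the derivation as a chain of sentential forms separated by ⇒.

E ⇒ E^R ⇒ R^R ⇒ (E)^R ⇒ (R)^R ⇒ (8)^R ⇒ (8)^8

E ⇒ E^R   [E -> E ^ R]
E^R ⇒ R^R   [E -> R]
R^R ⇒ (E)^R   [R -> ( E )]
(E)^R ⇒ (R)^R   [E -> R]
(R)^R ⇒ (8)^R   [R -> 8]
(8)^R ⇒ (8)^8   [R -> 8]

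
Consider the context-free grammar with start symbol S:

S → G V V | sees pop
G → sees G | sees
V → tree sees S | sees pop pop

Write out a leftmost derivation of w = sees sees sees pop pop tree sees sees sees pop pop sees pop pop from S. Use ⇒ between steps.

S ⇒ G V V ⇒ sees G V V ⇒ sees sees V V ⇒ sees sees sees pop pop V ⇒ sees sees sees pop pop tree sees S ⇒ sees sees sees pop pop tree sees G V V ⇒ sees sees sees pop pop tree sees sees V V ⇒ sees sees sees pop pop tree sees sees sees pop pop V ⇒ sees sees sees pop pop tree sees sees sees pop pop sees pop pop

S ⇒ G V V   [S → G V V]
G V V ⇒ sees G V V   [G → sees G]
sees G V V ⇒ sees sees V V   [G → sees]
sees sees V V ⇒ sees sees sees pop pop V   [V → sees pop pop]
sees sees sees pop pop V ⇒ sees sees sees pop pop tree sees S   [V → tree sees S]
sees sees sees pop pop tree sees S ⇒ sees sees sees pop pop tree sees G V V   [S → G V V]
sees sees sees pop pop tree sees G V V ⇒ sees sees sees pop pop tree sees sees V V   [G → sees]
sees sees sees pop pop tree sees sees V V ⇒ sees sees sees pop pop tree sees sees sees pop pop V   [V → sees pop pop]
sees sees sees pop pop tree sees sees sees pop pop V ⇒ sees sees sees pop pop tree sees sees sees pop pop sees pop pop   [V → sees pop pop]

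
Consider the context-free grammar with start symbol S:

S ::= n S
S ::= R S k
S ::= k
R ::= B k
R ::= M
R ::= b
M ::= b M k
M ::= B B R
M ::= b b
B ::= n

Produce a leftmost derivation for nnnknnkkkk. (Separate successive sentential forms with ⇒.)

S⇒RSk⇒MSk⇒BBRSk⇒nBRSk⇒nnRSk⇒nnBkSk⇒nnnkSk⇒nnnknSk⇒nnnknRSkk⇒nnnknBkSkk⇒nnnknnkSkk⇒nnnknnkkkk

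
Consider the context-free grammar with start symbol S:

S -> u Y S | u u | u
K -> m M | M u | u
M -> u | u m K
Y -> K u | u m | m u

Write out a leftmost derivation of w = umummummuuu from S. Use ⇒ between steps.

S ⇒ uYS ⇒ uKuS ⇒ umMuS ⇒ umumKuS ⇒ umummMuS ⇒ umummumKuS ⇒ umummummMuS ⇒ umummummuuS ⇒ umummummuuu

S ⇒ uYS   [S -> u Y S]
uYS ⇒ uKuS   [Y -> K u]
uKuS ⇒ umMuS   [K -> m M]
umMuS ⇒ umumKuS   [M -> u m K]
umumKuS ⇒ umummMuS   [K -> m M]
umummMuS ⇒ umummumKuS   [M -> u m K]
umummumKuS ⇒ umummummMuS   [K -> m M]
umummummMuS ⇒ umummummuuS   [M -> u]
umummummuuS ⇒ umummummuuu   [S -> u]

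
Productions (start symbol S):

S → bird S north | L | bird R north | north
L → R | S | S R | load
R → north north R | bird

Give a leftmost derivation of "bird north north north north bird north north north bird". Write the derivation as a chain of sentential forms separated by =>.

S => L   [S → L]
L => S R   [L → S R]
S R => bird R north R   [S → bird R north]
bird R north R => bird north north R north R   [R → north north R]
bird north north R north R => bird north north north north R north R   [R → north north R]
bird north north north north R north R => bird north north north north bird north R   [R → bird]
bird north north north north bird north R => bird north north north north bird north north north R   [R → north north R]
bird north north north north bird north north north R => bird north north north north bird north north north bird   [R → bird]

S => L => S R => bird R north R => bird north north R north R => bird north north north north R north R => bird north north north north bird north R => bird north north north north bird north north north R => bird north north north north bird north north north bird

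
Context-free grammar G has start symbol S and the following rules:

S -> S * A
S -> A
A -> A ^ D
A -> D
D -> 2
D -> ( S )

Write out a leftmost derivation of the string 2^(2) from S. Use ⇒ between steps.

S ⇒ A ⇒ A^D ⇒ D^D ⇒ 2^D ⇒ 2^(S) ⇒ 2^(A) ⇒ 2^(D) ⇒ 2^(2)

S ⇒ A   [S -> A]
A ⇒ A^D   [A -> A ^ D]
A^D ⇒ D^D   [A -> D]
D^D ⇒ 2^D   [D -> 2]
2^D ⇒ 2^(S)   [D -> ( S )]
2^(S) ⇒ 2^(A)   [S -> A]
2^(A) ⇒ 2^(D)   [A -> D]
2^(D) ⇒ 2^(2)   [D -> 2]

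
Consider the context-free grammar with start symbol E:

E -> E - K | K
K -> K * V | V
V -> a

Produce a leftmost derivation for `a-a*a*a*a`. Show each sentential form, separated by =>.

E=>E-K=>K-K=>V-K=>a-K=>a-K*V=>a-K*V*V=>a-K*V*V*V=>a-V*V*V*V=>a-a*V*V*V=>a-a*a*V*V=>a-a*a*a*V=>a-a*a*a*a

E => E-K   [E -> E - K]
E-K => K-K   [E -> K]
K-K => V-K   [K -> V]
V-K => a-K   [V -> a]
a-K => a-K*V   [K -> K * V]
a-K*V => a-K*V*V   [K -> K * V]
a-K*V*V => a-K*V*V*V   [K -> K * V]
a-K*V*V*V => a-V*V*V*V   [K -> V]
a-V*V*V*V => a-a*V*V*V   [V -> a]
a-a*V*V*V => a-a*a*V*V   [V -> a]
a-a*a*V*V => a-a*a*a*V   [V -> a]
a-a*a*a*V => a-a*a*a*a   [V -> a]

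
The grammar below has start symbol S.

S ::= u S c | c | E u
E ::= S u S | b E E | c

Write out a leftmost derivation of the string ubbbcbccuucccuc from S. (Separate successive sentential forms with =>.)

S => uSc   [S ::= u S c]
uSc => uEuc   [S ::= E u]
uEuc => ubEEuc   [E ::= b E E]
ubEEuc => ubbEEEuc   [E ::= b E E]
ubbEEEuc => ubbSuSEEuc   [E ::= S u S]
ubbSuSEEuc => ubbEuuSEEuc   [S ::= E u]
ubbEuuSEEuc => ubbbEEuuSEEuc   [E ::= b E E]
ubbbEEuuSEEuc => ubbbcEuuSEEuc   [E ::= c]
ubbbcEuuSEEuc => ubbbcbEEuuSEEuc   [E ::= b E E]
ubbbcbEEuuSEEuc => ubbbcbcEuuSEEuc   [E ::= c]
ubbbcbcEuuSEEuc => ubbbcbccuuSEEuc   [E ::= c]
ubbbcbccuuSEEuc => ubbbcbccuucEEuc   [S ::= c]
ubbbcbccuucEEuc => ubbbcbccuuccEuc   [E ::= c]
ubbbcbccuuccEuc => ubbbcbccuucccuc   [E ::= c]

S => uSc => uEuc => ubEEuc => ubbEEEuc => ubbSuSEEuc => ubbEuuSEEuc => ubbbEEuuSEEuc => ubbbcEuuSEEuc => ubbbcbEEuuSEEuc => ubbbcbcEuuSEEuc => ubbbcbccuuSEEuc => ubbbcbccuucEEuc => ubbbcbccuuccEuc => ubbbcbccuucccuc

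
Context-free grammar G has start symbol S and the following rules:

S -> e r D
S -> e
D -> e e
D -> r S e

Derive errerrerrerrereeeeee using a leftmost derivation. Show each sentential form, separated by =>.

S => erD   [S -> e r D]
erD => errSe   [D -> r S e]
errSe => errerDe   [S -> e r D]
errerDe => errerrSee   [D -> r S e]
errerrSee => errerrerDee   [S -> e r D]
errerrerDee => errerrerrSeee   [D -> r S e]
errerrerrSeee => errerrerrerDeee   [S -> e r D]
errerrerrerDeee => errerrerrerrSeeee   [D -> r S e]
errerrerrerrSeeee => errerrerrerrerDeeee   [S -> e r D]
errerrerrerrerDeeee => errerrerrerrereeeeee   [D -> e e]

S => erD => errSe => errerDe => errerrSee => errerrerDee => errerrerrSeee => errerrerrerDeee => errerrerrerrSeeee => errerrerrerrerDeeee => errerrerrerrereeeeee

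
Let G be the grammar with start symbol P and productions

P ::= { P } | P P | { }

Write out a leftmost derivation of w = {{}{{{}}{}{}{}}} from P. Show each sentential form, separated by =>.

P => {P} => {PP} => {{}P} => {{}{P}} => {{}{PP}} => {{}{PPP}} => {{}{PPPP}} => {{}{{P}PPP}} => {{}{{{}}PPP}} => {{}{{{}}{}PP}} => {{}{{{}}{}{}P}} => {{}{{{}}{}{}{}}}

P => {P}   [P ::= { P }]
{P} => {PP}   [P ::= P P]
{PP} => {{}P}   [P ::= { }]
{{}P} => {{}{P}}   [P ::= { P }]
{{}{P}} => {{}{PP}}   [P ::= P P]
{{}{PP}} => {{}{PPP}}   [P ::= P P]
{{}{PPP}} => {{}{PPPP}}   [P ::= P P]
{{}{PPPP}} => {{}{{P}PPP}}   [P ::= { P }]
{{}{{P}PPP}} => {{}{{{}}PPP}}   [P ::= { }]
{{}{{{}}PPP}} => {{}{{{}}{}PP}}   [P ::= { }]
{{}{{{}}{}PP}} => {{}{{{}}{}{}P}}   [P ::= { }]
{{}{{{}}{}{}P}} => {{}{{{}}{}{}{}}}   [P ::= { }]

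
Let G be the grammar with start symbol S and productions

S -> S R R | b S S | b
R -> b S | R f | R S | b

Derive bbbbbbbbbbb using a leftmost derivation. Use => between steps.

S => bSS => bSRRS => bbSSRRS => bbbSSSRRS => bbbbSSSSRRS => bbbbbSSSRRS => bbbbbbSSRRS => bbbbbbbSRRS => bbbbbbbbRRS => bbbbbbbbbRS => bbbbbbbbbbS => bbbbbbbbbbb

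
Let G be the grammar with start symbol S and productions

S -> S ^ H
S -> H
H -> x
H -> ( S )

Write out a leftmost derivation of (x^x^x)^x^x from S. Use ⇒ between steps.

S ⇒ S^H ⇒ S^H^H ⇒ H^H^H ⇒ (S)^H^H ⇒ (S^H)^H^H ⇒ (S^H^H)^H^H ⇒ (H^H^H)^H^H ⇒ (x^H^H)^H^H ⇒ (x^x^H)^H^H ⇒ (x^x^x)^H^H ⇒ (x^x^x)^x^H ⇒ (x^x^x)^x^x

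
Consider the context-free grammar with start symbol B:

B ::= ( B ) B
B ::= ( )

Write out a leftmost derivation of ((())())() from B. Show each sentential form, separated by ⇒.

B⇒(B)B⇒((B)B)B⇒((())B)B⇒((())())B⇒((())())()

B ⇒ (B)B   [B ::= ( B ) B]
(B)B ⇒ ((B)B)B   [B ::= ( B ) B]
((B)B)B ⇒ ((())B)B   [B ::= ( )]
((())B)B ⇒ ((())())B   [B ::= ( )]
((())())B ⇒ ((())())()   [B ::= ( )]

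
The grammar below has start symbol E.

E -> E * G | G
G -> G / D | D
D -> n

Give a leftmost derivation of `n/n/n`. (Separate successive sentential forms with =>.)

E => G => G/D => G/D/D => D/D/D => n/D/D => n/n/D => n/n/n

E => G   [E -> G]
G => G/D   [G -> G / D]
G/D => G/D/D   [G -> G / D]
G/D/D => D/D/D   [G -> D]
D/D/D => n/D/D   [D -> n]
n/D/D => n/n/D   [D -> n]
n/n/D => n/n/n   [D -> n]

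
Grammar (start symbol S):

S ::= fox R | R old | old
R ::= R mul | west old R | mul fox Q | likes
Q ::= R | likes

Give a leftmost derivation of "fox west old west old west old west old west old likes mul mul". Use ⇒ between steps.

S ⇒ fox R   [S ::= fox R]
fox R ⇒ fox R mul   [R ::= R mul]
fox R mul ⇒ fox west old R mul   [R ::= west old R]
fox west old R mul ⇒ fox west old west old R mul   [R ::= west old R]
fox west old west old R mul ⇒ fox west old west old west old R mul   [R ::= west old R]
fox west old west old west old R mul ⇒ fox west old west old west old west old R mul   [R ::= west old R]
fox west old west old west old west old R mul ⇒ fox west old west old west old west old R mul mul   [R ::= R mul]
fox west old west old west old west old R mul mul ⇒ fox west old west old west old west old west old R mul mul   [R ::= west old R]
fox west old west old west old west old west old R mul mul ⇒ fox west old west old west old west old west old likes mul mul   [R ::= likes]

S ⇒ fox R ⇒ fox R mul ⇒ fox west old R mul ⇒ fox west old west old R mul ⇒ fox west old west old west old R mul ⇒ fox west old west old west old west old R mul ⇒ fox west old west old west old west old R mul mul ⇒ fox west old west old west old west old west old R mul mul ⇒ fox west old west old west old west old west old likes mul mul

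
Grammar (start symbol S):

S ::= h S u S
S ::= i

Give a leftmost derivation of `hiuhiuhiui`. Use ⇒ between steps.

S ⇒ hSuS   [S ::= h S u S]
hSuS ⇒ hiuS   [S ::= i]
hiuS ⇒ hiuhSuS   [S ::= h S u S]
hiuhSuS ⇒ hiuhiuS   [S ::= i]
hiuhiuS ⇒ hiuhiuhSuS   [S ::= h S u S]
hiuhiuhSuS ⇒ hiuhiuhiuS   [S ::= i]
hiuhiuhiuS ⇒ hiuhiuhiui   [S ::= i]

S ⇒ hSuS ⇒ hiuS ⇒ hiuhSuS ⇒ hiuhiuS ⇒ hiuhiuhSuS ⇒ hiuhiuhiuS ⇒ hiuhiuhiui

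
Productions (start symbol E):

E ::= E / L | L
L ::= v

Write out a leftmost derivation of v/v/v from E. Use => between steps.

E => E/L => E/L/L => L/L/L => v/L/L => v/v/L => v/v/v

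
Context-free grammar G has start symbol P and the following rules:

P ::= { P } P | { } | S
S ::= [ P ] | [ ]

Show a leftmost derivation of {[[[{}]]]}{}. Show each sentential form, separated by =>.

P => {P}P => {S}P => {[P]}P => {[S]}P => {[[P]]}P => {[[S]]}P => {[[[P]]]}P => {[[[{}]]]}P => {[[[{}]]]}{}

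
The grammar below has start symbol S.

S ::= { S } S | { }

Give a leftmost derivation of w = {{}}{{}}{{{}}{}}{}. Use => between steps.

S => {S}S   [S ::= { S } S]
{S}S => {{}}S   [S ::= { }]
{{}}S => {{}}{S}S   [S ::= { S } S]
{{}}{S}S => {{}}{{}}S   [S ::= { }]
{{}}{{}}S => {{}}{{}}{S}S   [S ::= { S } S]
{{}}{{}}{S}S => {{}}{{}}{{S}S}S   [S ::= { S } S]
{{}}{{}}{{S}S}S => {{}}{{}}{{{}}S}S   [S ::= { }]
{{}}{{}}{{{}}S}S => {{}}{{}}{{{}}{}}S   [S ::= { }]
{{}}{{}}{{{}}{}}S => {{}}{{}}{{{}}{}}{}   [S ::= { }]

S=>{S}S=>{{}}S=>{{}}{S}S=>{{}}{{}}S=>{{}}{{}}{S}S=>{{}}{{}}{{S}S}S=>{{}}{{}}{{{}}S}S=>{{}}{{}}{{{}}{}}S=>{{}}{{}}{{{}}{}}{}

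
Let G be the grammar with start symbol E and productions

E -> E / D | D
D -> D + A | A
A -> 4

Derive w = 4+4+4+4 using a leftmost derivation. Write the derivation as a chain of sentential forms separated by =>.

E=>D=>D+A=>D+A+A=>D+A+A+A=>A+A+A+A=>4+A+A+A=>4+4+A+A=>4+4+4+A=>4+4+4+4

E => D   [E -> D]
D => D+A   [D -> D + A]
D+A => D+A+A   [D -> D + A]
D+A+A => D+A+A+A   [D -> D + A]
D+A+A+A => A+A+A+A   [D -> A]
A+A+A+A => 4+A+A+A   [A -> 4]
4+A+A+A => 4+4+A+A   [A -> 4]
4+4+A+A => 4+4+4+A   [A -> 4]
4+4+4+A => 4+4+4+4   [A -> 4]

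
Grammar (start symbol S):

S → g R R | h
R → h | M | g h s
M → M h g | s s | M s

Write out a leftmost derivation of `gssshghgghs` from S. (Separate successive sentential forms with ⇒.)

S⇒gRR⇒gMR⇒gMhgR⇒gMhghgR⇒gMshghgR⇒gssshghgR⇒gssshghgghs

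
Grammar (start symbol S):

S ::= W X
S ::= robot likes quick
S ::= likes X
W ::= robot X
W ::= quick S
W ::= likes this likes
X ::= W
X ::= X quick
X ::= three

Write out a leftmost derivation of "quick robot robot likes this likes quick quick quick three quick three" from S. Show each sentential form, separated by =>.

S => W X => quick S X => quick W X X => quick robot X X X => quick robot X quick X X => quick robot W quick X X => quick robot robot X quick X X => quick robot robot X quick quick X X => quick robot robot X quick quick quick X X => quick robot robot W quick quick quick X X => quick robot robot likes this likes quick quick quick X X => quick robot robot likes this likes quick quick quick X quick X => quick robot robot likes this likes quick quick quick three quick X => quick robot robot likes this likes quick quick quick three quick three

S => W X   [S ::= W X]
W X => quick S X   [W ::= quick S]
quick S X => quick W X X   [S ::= W X]
quick W X X => quick robot X X X   [W ::= robot X]
quick robot X X X => quick robot X quick X X   [X ::= X quick]
quick robot X quick X X => quick robot W quick X X   [X ::= W]
quick robot W quick X X => quick robot robot X quick X X   [W ::= robot X]
quick robot robot X quick X X => quick robot robot X quick quick X X   [X ::= X quick]
quick robot robot X quick quick X X => quick robot robot X quick quick quick X X   [X ::= X quick]
quick robot robot X quick quick quick X X => quick robot robot W quick quick quick X X   [X ::= W]
quick robot robot W quick quick quick X X => quick robot robot likes this likes quick quick quick X X   [W ::= likes this likes]
quick robot robot likes this likes quick quick quick X X => quick robot robot likes this likes quick quick quick X quick X   [X ::= X quick]
quick robot robot likes this likes quick quick quick X quick X => quick robot robot likes this likes quick quick quick three quick X   [X ::= three]
quick robot robot likes this likes quick quick quick three quick X => quick robot robot likes this likes quick quick quick three quick three   [X ::= three]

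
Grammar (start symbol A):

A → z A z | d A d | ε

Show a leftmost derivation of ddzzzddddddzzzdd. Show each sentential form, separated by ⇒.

A ⇒ dAd   [A → d A d]
dAd ⇒ ddAdd   [A → d A d]
ddAdd ⇒ ddzAzdd   [A → z A z]
ddzAzdd ⇒ ddzzAzzdd   [A → z A z]
ddzzAzzdd ⇒ ddzzzAzzzdd   [A → z A z]
ddzzzAzzzdd ⇒ ddzzzdAdzzzdd   [A → d A d]
ddzzzdAdzzzdd ⇒ ddzzzddAddzzzdd   [A → d A d]
ddzzzddAddzzzdd ⇒ ddzzzdddAdddzzzdd   [A → d A d]
ddzzzdddAdddzzzdd ⇒ ddzzzddddddzzzdd   [A → ε]

A ⇒ dAd ⇒ ddAdd ⇒ ddzAzdd ⇒ ddzzAzzdd ⇒ ddzzzAzzzdd ⇒ ddzzzdAdzzzdd ⇒ ddzzzddAddzzzdd ⇒ ddzzzdddAdddzzzdd ⇒ ddzzzddddddzzzdd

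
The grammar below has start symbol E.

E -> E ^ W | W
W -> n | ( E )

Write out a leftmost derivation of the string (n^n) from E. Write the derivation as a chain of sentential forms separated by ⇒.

E ⇒ W   [E -> W]
W ⇒ (E)   [W -> ( E )]
(E) ⇒ (E^W)   [E -> E ^ W]
(E^W) ⇒ (W^W)   [E -> W]
(W^W) ⇒ (n^W)   [W -> n]
(n^W) ⇒ (n^n)   [W -> n]

E ⇒ W ⇒ (E) ⇒ (E^W) ⇒ (W^W) ⇒ (n^W) ⇒ (n^n)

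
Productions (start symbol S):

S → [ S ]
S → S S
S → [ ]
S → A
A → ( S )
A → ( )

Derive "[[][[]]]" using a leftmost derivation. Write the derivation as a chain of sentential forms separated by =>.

S => [S]   [S → [ S ]]
[S] => [SS]   [S → S S]
[SS] => [[]S]   [S → [ ]]
[[]S] => [[][S]]   [S → [ S ]]
[[][S]] => [[][[]]]   [S → [ ]]

S => [S] => [SS] => [[]S] => [[][S]] => [[][[]]]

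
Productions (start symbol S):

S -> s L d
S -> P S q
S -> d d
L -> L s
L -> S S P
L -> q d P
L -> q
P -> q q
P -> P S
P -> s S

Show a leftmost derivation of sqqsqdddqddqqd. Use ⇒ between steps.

S ⇒ sLd ⇒ sSSPd ⇒ sPSqSPd ⇒ sPSSqSPd ⇒ sqqSSqSPd ⇒ sqqsLdSqSPd ⇒ sqqsqdSqSPd ⇒ sqqsqdddqSPd ⇒ sqqsqdddqddPd ⇒ sqqsqdddqddqqd

S ⇒ sLd   [S -> s L d]
sLd ⇒ sSSPd   [L -> S S P]
sSSPd ⇒ sPSqSPd   [S -> P S q]
sPSqSPd ⇒ sPSSqSPd   [P -> P S]
sPSSqSPd ⇒ sqqSSqSPd   [P -> q q]
sqqSSqSPd ⇒ sqqsLdSqSPd   [S -> s L d]
sqqsLdSqSPd ⇒ sqqsqdSqSPd   [L -> q]
sqqsqdSqSPd ⇒ sqqsqdddqSPd   [S -> d d]
sqqsqdddqSPd ⇒ sqqsqdddqddPd   [S -> d d]
sqqsqdddqddPd ⇒ sqqsqdddqddqqd   [P -> q q]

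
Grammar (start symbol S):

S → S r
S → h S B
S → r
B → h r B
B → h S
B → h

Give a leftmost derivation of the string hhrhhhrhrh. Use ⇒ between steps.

S ⇒ hSB ⇒ hhSBB ⇒ hhrBB ⇒ hhrhB ⇒ hhrhhS ⇒ hhrhhhSB ⇒ hhrhhhrB ⇒ hhrhhhrhrB ⇒ hhrhhhrhrh

S ⇒ hSB   [S → h S B]
hSB ⇒ hhSBB   [S → h S B]
hhSBB ⇒ hhrBB   [S → r]
hhrBB ⇒ hhrhB   [B → h]
hhrhB ⇒ hhrhhS   [B → h S]
hhrhhS ⇒ hhrhhhSB   [S → h S B]
hhrhhhSB ⇒ hhrhhhrB   [S → r]
hhrhhhrB ⇒ hhrhhhrhrB   [B → h r B]
hhrhhhrhrB ⇒ hhrhhhrhrh   [B → h]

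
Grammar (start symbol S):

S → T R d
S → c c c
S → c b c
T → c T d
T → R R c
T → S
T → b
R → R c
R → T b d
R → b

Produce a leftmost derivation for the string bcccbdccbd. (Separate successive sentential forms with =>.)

S=>TRd=>RRcRd=>bRcRd=>bRccRd=>bTbdccRd=>bSbdccRd=>bcccbdccRd=>bcccbdccbd

S => TRd   [S → T R d]
TRd => RRcRd   [T → R R c]
RRcRd => bRcRd   [R → b]
bRcRd => bRccRd   [R → R c]
bRccRd => bTbdccRd   [R → T b d]
bTbdccRd => bSbdccRd   [T → S]
bSbdccRd => bcccbdccRd   [S → c c c]
bcccbdccRd => bcccbdccbd   [R → b]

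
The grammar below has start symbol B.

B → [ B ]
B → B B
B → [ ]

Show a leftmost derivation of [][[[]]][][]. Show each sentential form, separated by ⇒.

B ⇒ BB ⇒ BBB ⇒ BBBB ⇒ []BBB ⇒ [][B]BB ⇒ [][[B]]BB ⇒ [][[[]]]BB ⇒ [][[[]]][]B ⇒ [][[[]]][][]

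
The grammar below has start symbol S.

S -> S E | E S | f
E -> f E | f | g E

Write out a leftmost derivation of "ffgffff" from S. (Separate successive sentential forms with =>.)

S => SE   [S -> S E]
SE => fE   [S -> f]
fE => ffE   [E -> f E]
ffE => ffgE   [E -> g E]
ffgE => ffgfE   [E -> f E]
ffgfE => ffgffE   [E -> f E]
ffgffE => ffgfffE   [E -> f E]
ffgfffE => ffgffff   [E -> f]

S => SE => fE => ffE => ffgE => ffgfE => ffgffE => ffgfffE => ffgffff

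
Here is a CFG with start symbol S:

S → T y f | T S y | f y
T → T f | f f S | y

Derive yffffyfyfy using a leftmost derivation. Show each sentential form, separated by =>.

S => TSy => TfSy => yfSy => yfTyfy => yfTfyfy => yfffSfyfy => yffffyfyfy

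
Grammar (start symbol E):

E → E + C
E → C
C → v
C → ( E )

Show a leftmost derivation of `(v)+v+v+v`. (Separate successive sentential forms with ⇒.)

E ⇒ E+C   [E → E + C]
E+C ⇒ E+C+C   [E → E + C]
E+C+C ⇒ E+C+C+C   [E → E + C]
E+C+C+C ⇒ C+C+C+C   [E → C]
C+C+C+C ⇒ (E)+C+C+C   [C → ( E )]
(E)+C+C+C ⇒ (C)+C+C+C   [E → C]
(C)+C+C+C ⇒ (v)+C+C+C   [C → v]
(v)+C+C+C ⇒ (v)+v+C+C   [C → v]
(v)+v+C+C ⇒ (v)+v+v+C   [C → v]
(v)+v+v+C ⇒ (v)+v+v+v   [C → v]

E⇒E+C⇒E+C+C⇒E+C+C+C⇒C+C+C+C⇒(E)+C+C+C⇒(C)+C+C+C⇒(v)+C+C+C⇒(v)+v+C+C⇒(v)+v+v+C⇒(v)+v+v+v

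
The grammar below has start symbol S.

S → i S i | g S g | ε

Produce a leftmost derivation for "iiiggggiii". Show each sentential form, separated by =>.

S=>iSi=>iiSii=>iiiSiii=>iiigSgiii=>iiiggSggiii=>iiiggggiii

S => iSi   [S → i S i]
iSi => iiSii   [S → i S i]
iiSii => iiiSiii   [S → i S i]
iiiSiii => iiigSgiii   [S → g S g]
iiigSgiii => iiiggSggiii   [S → g S g]
iiiggSggiii => iiiggggiii   [S → ε]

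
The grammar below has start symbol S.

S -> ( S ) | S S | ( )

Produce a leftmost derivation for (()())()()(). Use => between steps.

S=>SS=>SSS=>(S)SS=>(SS)SS=>(()S)SS=>(()())SS=>(()())SSS=>(()())()SS=>(()())()()S=>(()())()()()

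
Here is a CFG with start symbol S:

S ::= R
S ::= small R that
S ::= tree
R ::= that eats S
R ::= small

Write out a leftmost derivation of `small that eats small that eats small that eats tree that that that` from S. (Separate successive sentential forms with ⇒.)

S ⇒ small R that ⇒ small that eats S that ⇒ small that eats small R that that ⇒ small that eats small that eats S that that ⇒ small that eats small that eats small R that that that ⇒ small that eats small that eats small that eats S that that that ⇒ small that eats small that eats small that eats tree that that that

S ⇒ small R that   [S ::= small R that]
small R that ⇒ small that eats S that   [R ::= that eats S]
small that eats S that ⇒ small that eats small R that that   [S ::= small R that]
small that eats small R that that ⇒ small that eats small that eats S that that   [R ::= that eats S]
small that eats small that eats S that that ⇒ small that eats small that eats small R that that that   [S ::= small R that]
small that eats small that eats small R that that that ⇒ small that eats small that eats small that eats S that that that   [R ::= that eats S]
small that eats small that eats small that eats S that that that ⇒ small that eats small that eats small that eats tree that that that   [S ::= tree]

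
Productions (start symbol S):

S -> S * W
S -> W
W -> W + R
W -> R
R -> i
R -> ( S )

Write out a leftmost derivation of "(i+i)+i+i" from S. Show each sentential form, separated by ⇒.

S ⇒ W ⇒ W+R ⇒ W+R+R ⇒ R+R+R ⇒ (S)+R+R ⇒ (W)+R+R ⇒ (W+R)+R+R ⇒ (R+R)+R+R ⇒ (i+R)+R+R ⇒ (i+i)+R+R ⇒ (i+i)+i+R ⇒ (i+i)+i+i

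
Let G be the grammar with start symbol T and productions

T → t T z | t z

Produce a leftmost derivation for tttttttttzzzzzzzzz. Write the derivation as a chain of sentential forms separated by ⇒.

T ⇒ tTz ⇒ ttTzz ⇒ tttTzzz ⇒ ttttTzzzz ⇒ tttttTzzzzz ⇒ ttttttTzzzzzz ⇒ tttttttTzzzzzzz ⇒ ttttttttTzzzzzzzz ⇒ tttttttttzzzzzzzzz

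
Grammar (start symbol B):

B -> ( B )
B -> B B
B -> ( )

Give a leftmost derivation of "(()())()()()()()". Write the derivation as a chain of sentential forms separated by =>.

B=>BB=>BBB=>BBBB=>BBBBB=>BBBBBB=>(B)BBBBB=>(BB)BBBBB=>(()B)BBBBB=>(()())BBBBB=>(()())()BBBB=>(()())()()BBB=>(()())()()()BB=>(()())()()()()B=>(()())()()()()()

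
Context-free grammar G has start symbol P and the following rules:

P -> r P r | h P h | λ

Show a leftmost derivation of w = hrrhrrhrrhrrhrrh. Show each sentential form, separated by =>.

P => hPh => hrPrh => hrrPrrh => hrrhPhrrh => hrrhrPrhrrh => hrrhrrPrrhrrh => hrrhrrhPhrrhrrh => hrrhrrhrPrhrrhrrh => hrrhrrhrrhrrhrrh

P => hPh   [P -> h P h]
hPh => hrPrh   [P -> r P r]
hrPrh => hrrPrrh   [P -> r P r]
hrrPrrh => hrrhPhrrh   [P -> h P h]
hrrhPhrrh => hrrhrPrhrrh   [P -> r P r]
hrrhrPrhrrh => hrrhrrPrrhrrh   [P -> r P r]
hrrhrrPrrhrrh => hrrhrrhPhrrhrrh   [P -> h P h]
hrrhrrhPhrrhrrh => hrrhrrhrPrhrrhrrh   [P -> r P r]
hrrhrrhrPrhrrhrrh => hrrhrrhrrhrrhrrh   [P -> λ]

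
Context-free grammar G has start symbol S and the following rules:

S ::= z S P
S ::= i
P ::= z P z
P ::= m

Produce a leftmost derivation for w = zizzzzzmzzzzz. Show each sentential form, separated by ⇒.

S ⇒ zSP   [S ::= z S P]
zSP ⇒ ziP   [S ::= i]
ziP ⇒ zizPz   [P ::= z P z]
zizPz ⇒ zizzPzz   [P ::= z P z]
zizzPzz ⇒ zizzzPzzz   [P ::= z P z]
zizzzPzzz ⇒ zizzzzPzzzz   [P ::= z P z]
zizzzzPzzzz ⇒ zizzzzzPzzzzz   [P ::= z P z]
zizzzzzPzzzzz ⇒ zizzzzzmzzzzz   [P ::= m]

S⇒zSP⇒ziP⇒zizPz⇒zizzPzz⇒zizzzPzzz⇒zizzzzPzzzz⇒zizzzzzPzzzzz⇒zizzzzzmzzzzz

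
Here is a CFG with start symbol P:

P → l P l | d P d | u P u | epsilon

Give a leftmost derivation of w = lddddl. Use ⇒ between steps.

P⇒lPl⇒ldPdl⇒lddPddl⇒lddddl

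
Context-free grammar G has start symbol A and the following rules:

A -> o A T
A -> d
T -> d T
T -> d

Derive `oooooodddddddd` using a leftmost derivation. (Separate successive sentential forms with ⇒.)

A ⇒ oAT ⇒ ooATT ⇒ oooATTT ⇒ ooooATTTT ⇒ oooooATTTTT ⇒ ooooooATTTTTT ⇒ oooooodTTTTTT ⇒ ooooooddTTTTTT ⇒ oooooodddTTTTT ⇒ ooooooddddTTTT ⇒ oooooodddddTTT ⇒ ooooooddddddTT ⇒ oooooodddddddT ⇒ oooooodddddddd

A ⇒ oAT   [A -> o A T]
oAT ⇒ ooATT   [A -> o A T]
ooATT ⇒ oooATTT   [A -> o A T]
oooATTT ⇒ ooooATTTT   [A -> o A T]
ooooATTTT ⇒ oooooATTTTT   [A -> o A T]
oooooATTTTT ⇒ ooooooATTTTTT   [A -> o A T]
ooooooATTTTTT ⇒ oooooodTTTTTT   [A -> d]
oooooodTTTTTT ⇒ ooooooddTTTTTT   [T -> d T]
ooooooddTTTTTT ⇒ oooooodddTTTTT   [T -> d]
oooooodddTTTTT ⇒ ooooooddddTTTT   [T -> d]
ooooooddddTTTT ⇒ oooooodddddTTT   [T -> d]
oooooodddddTTT ⇒ ooooooddddddTT   [T -> d]
ooooooddddddTT ⇒ oooooodddddddT   [T -> d]
oooooodddddddT ⇒ oooooodddddddd   [T -> d]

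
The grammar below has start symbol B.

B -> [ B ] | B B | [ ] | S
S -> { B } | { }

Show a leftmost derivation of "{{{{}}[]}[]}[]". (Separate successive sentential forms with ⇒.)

B ⇒ BB   [B -> B B]
BB ⇒ SB   [B -> S]
SB ⇒ {B}B   [S -> { B }]
{B}B ⇒ {BB}B   [B -> B B]
{BB}B ⇒ {SB}B   [B -> S]
{SB}B ⇒ {{B}B}B   [S -> { B }]
{{B}B}B ⇒ {{BB}B}B   [B -> B B]
{{BB}B}B ⇒ {{SB}B}B   [B -> S]
{{SB}B}B ⇒ {{{B}B}B}B   [S -> { B }]
{{{B}B}B}B ⇒ {{{S}B}B}B   [B -> S]
{{{S}B}B}B ⇒ {{{{}}B}B}B   [S -> { }]
{{{{}}B}B}B ⇒ {{{{}}[]}B}B   [B -> [ ]]
{{{{}}[]}B}B ⇒ {{{{}}[]}[]}B   [B -> [ ]]
{{{{}}[]}[]}B ⇒ {{{{}}[]}[]}[]   [B -> [ ]]

B ⇒ BB ⇒ SB ⇒ {B}B ⇒ {BB}B ⇒ {SB}B ⇒ {{B}B}B ⇒ {{BB}B}B ⇒ {{SB}B}B ⇒ {{{B}B}B}B ⇒ {{{S}B}B}B ⇒ {{{{}}B}B}B ⇒ {{{{}}[]}B}B ⇒ {{{{}}[]}[]}B ⇒ {{{{}}[]}[]}[]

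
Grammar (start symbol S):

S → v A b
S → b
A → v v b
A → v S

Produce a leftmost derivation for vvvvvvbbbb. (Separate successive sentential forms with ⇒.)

S ⇒ vAb   [S → v A b]
vAb ⇒ vvSb   [A → v S]
vvSb ⇒ vvvAbb   [S → v A b]
vvvAbb ⇒ vvvvSbb   [A → v S]
vvvvSbb ⇒ vvvvvAbbb   [S → v A b]
vvvvvAbbb ⇒ vvvvvvSbbb   [A → v S]
vvvvvvSbbb ⇒ vvvvvvbbbb   [S → b]

S ⇒ vAb ⇒ vvSb ⇒ vvvAbb ⇒ vvvvSbb ⇒ vvvvvAbbb ⇒ vvvvvvSbbb ⇒ vvvvvvbbbb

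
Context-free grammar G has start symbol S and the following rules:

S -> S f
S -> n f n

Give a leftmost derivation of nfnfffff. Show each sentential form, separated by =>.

S => Sf => Sff => Sfff => Sffff => Sfffff => nfnfffff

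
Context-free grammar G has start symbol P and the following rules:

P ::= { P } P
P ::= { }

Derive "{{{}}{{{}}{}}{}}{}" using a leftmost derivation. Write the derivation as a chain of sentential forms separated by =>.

P=>{P}P=>{{P}P}P=>{{{}}P}P=>{{{}}{P}P}P=>{{{}}{{P}P}P}P=>{{{}}{{{}}P}P}P=>{{{}}{{{}}{}}P}P=>{{{}}{{{}}{}}{}}P=>{{{}}{{{}}{}}{}}{}

P => {P}P   [P ::= { P } P]
{P}P => {{P}P}P   [P ::= { P } P]
{{P}P}P => {{{}}P}P   [P ::= { }]
{{{}}P}P => {{{}}{P}P}P   [P ::= { P } P]
{{{}}{P}P}P => {{{}}{{P}P}P}P   [P ::= { P } P]
{{{}}{{P}P}P}P => {{{}}{{{}}P}P}P   [P ::= { }]
{{{}}{{{}}P}P}P => {{{}}{{{}}{}}P}P   [P ::= { }]
{{{}}{{{}}{}}P}P => {{{}}{{{}}{}}{}}P   [P ::= { }]
{{{}}{{{}}{}}{}}P => {{{}}{{{}}{}}{}}{}   [P ::= { }]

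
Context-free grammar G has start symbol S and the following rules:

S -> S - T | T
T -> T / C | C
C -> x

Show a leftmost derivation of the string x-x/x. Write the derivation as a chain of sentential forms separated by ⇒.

S ⇒ S-T   [S -> S - T]
S-T ⇒ T-T   [S -> T]
T-T ⇒ C-T   [T -> C]
C-T ⇒ x-T   [C -> x]
x-T ⇒ x-T/C   [T -> T / C]
x-T/C ⇒ x-C/C   [T -> C]
x-C/C ⇒ x-x/C   [C -> x]
x-x/C ⇒ x-x/x   [C -> x]

S⇒S-T⇒T-T⇒C-T⇒x-T⇒x-T/C⇒x-C/C⇒x-x/C⇒x-x/x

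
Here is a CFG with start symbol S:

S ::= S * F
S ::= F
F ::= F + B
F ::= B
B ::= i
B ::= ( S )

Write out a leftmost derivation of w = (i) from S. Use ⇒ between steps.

S⇒F⇒B⇒(S)⇒(F)⇒(B)⇒(i)

S ⇒ F   [S ::= F]
F ⇒ B   [F ::= B]
B ⇒ (S)   [B ::= ( S )]
(S) ⇒ (F)   [S ::= F]
(F) ⇒ (B)   [F ::= B]
(B) ⇒ (i)   [B ::= i]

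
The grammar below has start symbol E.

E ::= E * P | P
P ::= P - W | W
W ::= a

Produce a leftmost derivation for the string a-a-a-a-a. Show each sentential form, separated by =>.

E => P   [E ::= P]
P => P-W   [P ::= P - W]
P-W => P-W-W   [P ::= P - W]
P-W-W => P-W-W-W   [P ::= P - W]
P-W-W-W => P-W-W-W-W   [P ::= P - W]
P-W-W-W-W => W-W-W-W-W   [P ::= W]
W-W-W-W-W => a-W-W-W-W   [W ::= a]
a-W-W-W-W => a-a-W-W-W   [W ::= a]
a-a-W-W-W => a-a-a-W-W   [W ::= a]
a-a-a-W-W => a-a-a-a-W   [W ::= a]
a-a-a-a-W => a-a-a-a-a   [W ::= a]

E=>P=>P-W=>P-W-W=>P-W-W-W=>P-W-W-W-W=>W-W-W-W-W=>a-W-W-W-W=>a-a-W-W-W=>a-a-a-W-W=>a-a-a-a-W=>a-a-a-a-a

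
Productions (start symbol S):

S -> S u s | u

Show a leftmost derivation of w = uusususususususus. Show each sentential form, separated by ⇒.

S ⇒ Sus ⇒ Susus ⇒ Sususus ⇒ Susususus ⇒ Sususususus ⇒ Susususususus ⇒ Sususususususus ⇒ Susususususususus ⇒ uusususususususus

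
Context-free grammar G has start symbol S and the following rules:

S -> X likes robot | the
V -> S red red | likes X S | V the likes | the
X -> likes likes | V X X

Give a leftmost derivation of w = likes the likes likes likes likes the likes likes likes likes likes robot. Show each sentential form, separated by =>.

S => X likes robot   [S -> X likes robot]
X likes robot => V X X likes robot   [X -> V X X]
V X X likes robot => likes X S X X likes robot   [V -> likes X S]
likes X S X X likes robot => likes V X X S X X likes robot   [X -> V X X]
likes V X X S X X likes robot => likes the X X S X X likes robot   [V -> the]
likes the X X S X X likes robot => likes the likes likes X S X X likes robot   [X -> likes likes]
likes the likes likes X S X X likes robot => likes the likes likes likes likes S X X likes robot   [X -> likes likes]
likes the likes likes likes likes S X X likes robot => likes the likes likes likes likes the X X likes robot   [S -> the]
likes the likes likes likes likes the X X likes robot => likes the likes likes likes likes the likes likes X likes robot   [X -> likes likes]
likes the likes likes likes likes the likes likes X likes robot => likes the likes likes likes likes the likes likes likes likes likes robot   [X -> likes likes]

S => X likes robot => V X X likes robot => likes X S X X likes robot => likes V X X S X X likes robot => likes the X X S X X likes robot => likes the likes likes X S X X likes robot => likes the likes likes likes likes S X X likes robot => likes the likes likes likes likes the X X likes robot => likes the likes likes likes likes the likes likes X likes robot => likes the likes likes likes likes the likes likes likes likes likes robot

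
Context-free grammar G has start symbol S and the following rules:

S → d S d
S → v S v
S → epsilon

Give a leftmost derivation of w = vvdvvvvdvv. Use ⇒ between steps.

S⇒vSv⇒vvSvv⇒vvdSdvv⇒vvdvSvdvv⇒vvdvvSvvdvv⇒vvdvvvvdvv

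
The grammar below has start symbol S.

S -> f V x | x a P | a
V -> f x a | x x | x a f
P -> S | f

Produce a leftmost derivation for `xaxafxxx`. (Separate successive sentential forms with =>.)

S => xaP => xaS => xaxaP => xaxaS => xaxafVx => xaxafxxx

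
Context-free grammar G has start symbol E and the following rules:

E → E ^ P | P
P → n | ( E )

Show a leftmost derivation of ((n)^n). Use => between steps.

E => P   [E → P]
P => (E)   [P → ( E )]
(E) => (E^P)   [E → E ^ P]
(E^P) => (P^P)   [E → P]
(P^P) => ((E)^P)   [P → ( E )]
((E)^P) => ((P)^P)   [E → P]
((P)^P) => ((n)^P)   [P → n]
((n)^P) => ((n)^n)   [P → n]

E => P => (E) => (E^P) => (P^P) => ((E)^P) => ((P)^P) => ((n)^P) => ((n)^n)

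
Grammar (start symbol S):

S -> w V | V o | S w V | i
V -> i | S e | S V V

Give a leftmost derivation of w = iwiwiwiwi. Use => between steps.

S => SwV => SwVwV => SwVwVwV => SwVwVwVwV => iwVwVwVwV => iwiwVwVwV => iwiwiwVwV => iwiwiwiwV => iwiwiwiwi

S => SwV   [S -> S w V]
SwV => SwVwV   [S -> S w V]
SwVwV => SwVwVwV   [S -> S w V]
SwVwVwV => SwVwVwVwV   [S -> S w V]
SwVwVwVwV => iwVwVwVwV   [S -> i]
iwVwVwVwV => iwiwVwVwV   [V -> i]
iwiwVwVwV => iwiwiwVwV   [V -> i]
iwiwiwVwV => iwiwiwiwV   [V -> i]
iwiwiwiwV => iwiwiwiwi   [V -> i]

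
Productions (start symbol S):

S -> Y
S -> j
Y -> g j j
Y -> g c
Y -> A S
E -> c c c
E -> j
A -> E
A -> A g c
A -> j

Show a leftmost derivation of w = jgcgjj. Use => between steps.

S => Y => AS => AgcS => EgcS => jgcS => jgcY => jgcgjj

S => Y   [S -> Y]
Y => AS   [Y -> A S]
AS => AgcS   [A -> A g c]
AgcS => EgcS   [A -> E]
EgcS => jgcS   [E -> j]
jgcS => jgcY   [S -> Y]
jgcY => jgcgjj   [Y -> g j j]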